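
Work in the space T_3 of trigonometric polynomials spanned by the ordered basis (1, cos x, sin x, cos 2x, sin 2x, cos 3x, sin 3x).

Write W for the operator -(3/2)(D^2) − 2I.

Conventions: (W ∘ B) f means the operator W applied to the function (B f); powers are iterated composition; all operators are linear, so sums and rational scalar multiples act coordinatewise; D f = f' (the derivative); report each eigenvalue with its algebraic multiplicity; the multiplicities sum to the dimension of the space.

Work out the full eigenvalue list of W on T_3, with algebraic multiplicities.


λ = -2 (multiplicity 1), λ = -1/2 (multiplicity 2), λ = 4 (multiplicity 2), λ = 23/2 (multiplicity 2)

image of 1: -2
image of cos x: -(1/2)cos x
image of sin x: -(1/2)sin x
image of cos 2x: 4cos 2x
image of sin 2x: 4sin 2x
image of cos 3x: (23/2)cos 3x
image of sin 3x: (23/2)sin 3x
the matrix is diagonal; its diagonal is (-2, -1/2, -1/2, 4, 4, 23/2, 23/2)
for a triangular matrix the eigenvalues are the diagonal entries, with algebraic multiplicity their repetition count


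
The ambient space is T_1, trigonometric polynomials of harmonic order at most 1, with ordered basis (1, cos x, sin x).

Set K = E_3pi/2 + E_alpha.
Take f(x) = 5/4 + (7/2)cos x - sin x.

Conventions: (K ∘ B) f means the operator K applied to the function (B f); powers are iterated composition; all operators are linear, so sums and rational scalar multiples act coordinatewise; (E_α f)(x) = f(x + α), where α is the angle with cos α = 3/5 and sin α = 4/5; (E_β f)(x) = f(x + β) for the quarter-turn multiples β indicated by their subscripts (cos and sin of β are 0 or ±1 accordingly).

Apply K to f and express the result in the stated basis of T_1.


E_3pi/2 f = 5/4 + cos x + (7/2)sin x
E_alpha f = 5/4 + (13/10)cos x - (17/5)sin x
(E_3pi/2 + E_alpha) f = 5/2 + (23/10)cos x + (1/10)sin x

g(x) = 5/2 + (23/10)cos x + (1/10)sin x


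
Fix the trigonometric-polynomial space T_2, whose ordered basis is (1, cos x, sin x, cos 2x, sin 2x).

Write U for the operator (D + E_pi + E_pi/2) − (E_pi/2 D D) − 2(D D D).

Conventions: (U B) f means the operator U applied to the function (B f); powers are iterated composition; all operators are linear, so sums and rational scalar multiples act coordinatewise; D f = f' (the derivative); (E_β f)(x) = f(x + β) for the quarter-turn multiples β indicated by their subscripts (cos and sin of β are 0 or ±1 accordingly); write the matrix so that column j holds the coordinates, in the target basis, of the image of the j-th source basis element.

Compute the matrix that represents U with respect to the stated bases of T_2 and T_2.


image of 1: 2
image of cos x: -cos x - 5sin x
image of sin x: 5cos x - sin x
image of cos 2x: -4cos 2x - 18sin 2x
image of sin 2x: 18cos 2x - 4sin 2x
each image's coordinates form column j of the matrix

the matrix is [[2, 0, 0, 0, 0]; [0, -1, 5, 0, 0]; [0, -5, -1, 0, 0]; [0, 0, 0, -4, 18]; [0, 0, 0, -18, -4]] (rows listed top to bottom)


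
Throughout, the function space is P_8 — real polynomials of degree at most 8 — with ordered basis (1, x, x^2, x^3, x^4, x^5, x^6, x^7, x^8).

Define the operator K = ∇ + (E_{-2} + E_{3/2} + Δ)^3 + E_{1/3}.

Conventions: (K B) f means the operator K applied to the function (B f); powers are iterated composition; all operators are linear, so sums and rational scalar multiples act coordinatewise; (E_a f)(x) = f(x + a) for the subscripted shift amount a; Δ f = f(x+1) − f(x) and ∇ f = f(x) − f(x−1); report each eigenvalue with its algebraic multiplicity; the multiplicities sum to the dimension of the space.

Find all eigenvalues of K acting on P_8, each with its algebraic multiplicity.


image of 1: 9
image of x: 9x + 22/3
image of x^2: 9x^2 + (44/3)x + 802/9
image of x^3: 9x^3 + 22x^2 + (802/3)x + 9589/108
image of x^4: 9x^4 + (88/3)x^3 + (1604/3)x^2 + (9589/27)x + 691501/324
image of x^5: 9x^5 + (110/3)x^4 + (8020/9)x^3 + (47945/54)x^2 + (3457505/324)x - 1791623/3888
image of x^6: 9x^6 + 44x^5 + (4010/3)x^4 + (47945/27)x^3 + (3457505/108)x^2 - (1791623/648)x + 705722317/11664
image of x^7: 9x^7 + (154/3)x^6 + (5614/3)x^5 + (335615/108)x^4 + (24202535/324)x^3 - (12541361/1296)x^2 + (4940056219/11664)x - 19888763831/139968
image of x^8: 9x^8 + (176/3)x^7 + (22456/9)x^6 + (134246/27)x^5 + (24202535/162)x^4 - (12541361/486)x^3 + (4940056219/2916)x^2 - (19888763831/17496)x + 805116692881/419904
the matrix is upper triangular; its diagonal is (9, 9, 9, 9, 9, 9, 9, 9, 9)
for a triangular matrix the eigenvalues are the diagonal entries, with algebraic multiplicity their repetition count

λ = 9 (multiplicity 9)


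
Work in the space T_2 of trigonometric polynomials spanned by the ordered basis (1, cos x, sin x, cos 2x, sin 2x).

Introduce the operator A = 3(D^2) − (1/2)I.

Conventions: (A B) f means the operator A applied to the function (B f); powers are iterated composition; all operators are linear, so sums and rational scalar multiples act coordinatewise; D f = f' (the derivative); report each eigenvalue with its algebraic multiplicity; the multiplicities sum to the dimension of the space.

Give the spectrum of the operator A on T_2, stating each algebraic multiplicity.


image of 1: -1/2
image of cos x: -(7/2)cos x
image of sin x: -(7/2)sin x
image of cos 2x: -(25/2)cos 2x
image of sin 2x: -(25/2)sin 2x
the matrix is diagonal; its diagonal is (-1/2, -7/2, -7/2, -25/2, -25/2)
for a triangular matrix the eigenvalues are the diagonal entries, with algebraic multiplicity their repetition count

λ = -25/2 (multiplicity 2), λ = -7/2 (multiplicity 2), λ = -1/2 (multiplicity 1)


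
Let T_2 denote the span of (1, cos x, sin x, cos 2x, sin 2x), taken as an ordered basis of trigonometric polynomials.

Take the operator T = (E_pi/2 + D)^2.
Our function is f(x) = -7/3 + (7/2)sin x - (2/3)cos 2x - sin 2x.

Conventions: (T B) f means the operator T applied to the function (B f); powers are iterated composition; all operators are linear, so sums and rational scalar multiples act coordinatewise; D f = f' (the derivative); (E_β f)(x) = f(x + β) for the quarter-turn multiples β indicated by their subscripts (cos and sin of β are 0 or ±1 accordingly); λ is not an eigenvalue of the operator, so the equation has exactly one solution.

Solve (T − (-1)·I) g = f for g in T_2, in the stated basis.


g(x) = -7/6 - (7/6)sin x - (2/15)cos 2x + (7/30)sin 2x

write g with unknown coordinates in the stated basis and equate coefficients in (T − (-1)·I) g = f
solving from the highest basis element down gives g = -7/6 - (7/6)sin x - (2/15)cos 2x + (7/30)sin 2x
check: T g = -7/6 + (14/3)sin x - (8/15)cos 2x - (37/30)sin 2x
so T g − (-1)·g = -7/3 + (7/2)sin x - (2/3)cos 2x - sin 2x = f ✓


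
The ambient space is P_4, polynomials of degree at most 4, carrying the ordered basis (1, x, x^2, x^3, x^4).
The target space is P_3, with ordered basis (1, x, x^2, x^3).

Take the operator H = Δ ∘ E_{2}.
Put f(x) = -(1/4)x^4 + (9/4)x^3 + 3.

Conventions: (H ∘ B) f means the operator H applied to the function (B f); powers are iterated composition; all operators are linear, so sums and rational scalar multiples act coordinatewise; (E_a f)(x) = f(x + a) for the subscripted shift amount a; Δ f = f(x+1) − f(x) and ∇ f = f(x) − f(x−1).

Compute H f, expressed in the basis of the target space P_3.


the result is g(x) = -x^3 - (3/4)x^2 + (59/4)x + 53/2

E_{2} f = -(1/4)x^4 + (1/4)x^3 + (15/2)x^2 + 19x + 17
Δ E_{2} f = -x^3 - (3/4)x^2 + (59/4)x + 53/2


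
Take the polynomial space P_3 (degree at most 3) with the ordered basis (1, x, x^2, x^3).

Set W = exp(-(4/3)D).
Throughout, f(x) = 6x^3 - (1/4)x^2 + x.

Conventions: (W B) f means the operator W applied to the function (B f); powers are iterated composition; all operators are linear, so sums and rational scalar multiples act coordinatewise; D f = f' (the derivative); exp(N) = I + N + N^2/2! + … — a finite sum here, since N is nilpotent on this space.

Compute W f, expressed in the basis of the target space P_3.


g(x) = 6x^3 - (97/4)x^2 + (101/3)x - 16

order-1 term: -24x^2 + (2/3)x - 4/3
order-2 term: 32x - 4/9
order-3 term: -128/9
the series for exp(-(4/3)D) f terminates at order 3
exp(-(4/3)D) f = 6x^3 - (97/4)x^2 + (101/3)x - 16


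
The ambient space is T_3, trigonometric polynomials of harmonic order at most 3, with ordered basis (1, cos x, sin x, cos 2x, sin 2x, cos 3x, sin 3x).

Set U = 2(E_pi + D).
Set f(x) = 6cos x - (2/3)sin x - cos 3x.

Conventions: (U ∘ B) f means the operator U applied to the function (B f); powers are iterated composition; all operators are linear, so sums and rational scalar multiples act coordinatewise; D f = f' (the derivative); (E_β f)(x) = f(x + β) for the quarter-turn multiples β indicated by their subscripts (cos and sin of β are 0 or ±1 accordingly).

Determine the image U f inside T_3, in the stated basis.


E_pi f = -6cos x + (2/3)sin x + cos 3x
D f = -(2/3)cos x - 6sin x + 3sin 3x
(E_pi + D) f = -(20/3)cos x - (16/3)sin x + cos 3x + 3sin 3x
(2(E_pi + D)) f = -(40/3)cos x - (32/3)sin x + 2cos 3x + 6sin 3x

the result is g(x) = -(40/3)cos x - (32/3)sin x + 2cos 3x + 6sin 3x


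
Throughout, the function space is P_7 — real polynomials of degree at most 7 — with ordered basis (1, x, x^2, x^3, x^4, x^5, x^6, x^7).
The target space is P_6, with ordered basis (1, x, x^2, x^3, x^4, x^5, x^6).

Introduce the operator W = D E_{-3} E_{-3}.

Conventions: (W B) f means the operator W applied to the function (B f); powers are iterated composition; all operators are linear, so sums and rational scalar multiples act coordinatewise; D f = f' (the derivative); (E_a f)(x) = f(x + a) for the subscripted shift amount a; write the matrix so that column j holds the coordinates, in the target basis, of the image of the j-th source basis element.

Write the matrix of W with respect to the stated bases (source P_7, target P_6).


image of 1: 0
image of x: 1
image of x^2: 2x - 12
image of x^3: 3x^2 - 36x + 108
image of x^4: 4x^3 - 72x^2 + 432x - 864
image of x^5: 5x^4 - 120x^3 + 1080x^2 - 4320x + 6480
image of x^6: 6x^5 - 180x^4 + 2160x^3 - 12960x^2 + 38880x - 46656
image of x^7: 7x^6 - 252x^5 + 3780x^4 - 30240x^3 + 136080x^2 - 326592x + 326592
each image's coordinates form column j of the matrix

the matrix is [[0, 1, -12, 108, -864, 6480, -46656, 326592]; [0, 0, 2, -36, 432, -4320, 38880, -326592]; [0, 0, 0, 3, -72, 1080, -12960, 136080]; [0, 0, 0, 0, 4, -120, 2160, -30240]; [0, 0, 0, 0, 0, 5, -180, 3780]; [0, 0, 0, 0, 0, 0, 6, -252]; [0, 0, 0, 0, 0, 0, 0, 7]] (rows listed top to bottom)


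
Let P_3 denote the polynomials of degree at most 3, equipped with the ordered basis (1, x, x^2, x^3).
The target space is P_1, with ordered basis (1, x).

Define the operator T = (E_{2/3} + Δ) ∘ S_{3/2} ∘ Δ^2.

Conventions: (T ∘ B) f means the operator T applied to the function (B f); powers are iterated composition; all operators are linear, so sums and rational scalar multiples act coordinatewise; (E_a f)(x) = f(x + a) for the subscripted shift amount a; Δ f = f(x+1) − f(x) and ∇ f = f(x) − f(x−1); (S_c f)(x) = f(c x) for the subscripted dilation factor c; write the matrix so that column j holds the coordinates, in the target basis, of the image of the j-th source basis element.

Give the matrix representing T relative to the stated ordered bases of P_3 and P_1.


image of 1: 0
image of x: 0
image of x^2: 2
image of x^3: 9x + 21
each image's coordinates form column j of the matrix

the matrix is [[0, 0, 2, 21]; [0, 0, 0, 9]] (rows listed top to bottom)


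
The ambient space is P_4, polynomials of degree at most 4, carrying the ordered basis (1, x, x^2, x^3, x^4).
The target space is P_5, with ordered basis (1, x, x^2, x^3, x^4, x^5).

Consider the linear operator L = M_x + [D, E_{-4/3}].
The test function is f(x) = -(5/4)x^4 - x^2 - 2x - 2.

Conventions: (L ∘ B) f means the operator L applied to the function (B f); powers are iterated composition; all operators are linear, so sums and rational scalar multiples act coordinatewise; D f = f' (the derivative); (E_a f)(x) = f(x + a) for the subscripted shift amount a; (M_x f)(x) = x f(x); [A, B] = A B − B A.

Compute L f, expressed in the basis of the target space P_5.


M_x f = -(5/4)x^5 - x^3 - 2x^2 - 2x
E_{-4/3} f = -(5/4)x^4 + (20/3)x^3 - (43/3)x^2 + (338/27)x - 410/81
D E_{-4/3} f = -5x^3 + 20x^2 - (86/3)x + 338/27
D f = -5x^3 - 2x - 2
E_{-4/3} D f = -5x^3 + 20x^2 - (86/3)x + 338/27
[D, E_{-4/3}] f = 0
(M_x + [D, E_{-4/3}]) f = -(5/4)x^5 - x^3 - 2x^2 - 2x

the image equals g(x) = -(5/4)x^5 - x^3 - 2x^2 - 2x


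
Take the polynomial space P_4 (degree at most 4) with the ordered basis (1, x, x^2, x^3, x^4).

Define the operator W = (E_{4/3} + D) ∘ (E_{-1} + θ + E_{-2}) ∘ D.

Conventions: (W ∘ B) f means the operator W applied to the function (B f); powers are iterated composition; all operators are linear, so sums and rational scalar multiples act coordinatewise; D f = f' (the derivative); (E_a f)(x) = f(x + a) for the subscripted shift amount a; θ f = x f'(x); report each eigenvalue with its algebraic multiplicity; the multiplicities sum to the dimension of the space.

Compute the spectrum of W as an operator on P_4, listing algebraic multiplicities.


λ = 0 (multiplicity 5)

image of 1: 0
image of x: 2
image of x^2: 6x + 8
image of x^3: 12x^2 + 38x - 17/3
image of x^4: 20x^3 + 104x^2 - (4/3)x + 2360/27
the matrix is upper triangular; its diagonal is (0, 0, 0, 0, 0)
for a triangular matrix the eigenvalues are the diagonal entries, with algebraic multiplicity their repetition count


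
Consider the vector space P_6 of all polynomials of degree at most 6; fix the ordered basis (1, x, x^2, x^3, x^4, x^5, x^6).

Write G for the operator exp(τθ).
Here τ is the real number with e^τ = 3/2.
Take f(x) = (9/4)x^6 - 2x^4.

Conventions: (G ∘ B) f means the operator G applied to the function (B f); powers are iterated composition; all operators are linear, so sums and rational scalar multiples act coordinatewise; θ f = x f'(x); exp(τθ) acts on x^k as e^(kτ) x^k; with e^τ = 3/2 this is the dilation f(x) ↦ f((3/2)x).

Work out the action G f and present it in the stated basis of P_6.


exp(τθ) x^k = e^(kτ) x^k; with e^τ = 3/2 this sends x^k to (3/2)^k x^k
x^4 ↦ 81/16 x^4
x^6 ↦ 729/64 x^6
applying this coordinatewise to f: exp(τθ) f = (6561/256)x^6 - (81/8)x^4

the result is g(x) = (6561/256)x^6 - (81/8)x^4


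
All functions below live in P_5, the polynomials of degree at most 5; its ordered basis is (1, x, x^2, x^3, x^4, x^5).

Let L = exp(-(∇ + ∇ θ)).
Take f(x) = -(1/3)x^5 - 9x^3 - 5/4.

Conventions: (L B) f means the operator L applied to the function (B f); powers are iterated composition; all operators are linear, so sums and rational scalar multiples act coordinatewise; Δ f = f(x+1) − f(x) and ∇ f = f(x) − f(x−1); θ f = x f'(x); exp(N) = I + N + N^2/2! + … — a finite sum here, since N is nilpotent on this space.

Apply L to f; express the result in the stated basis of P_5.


the result is g(x) = -(1/3)x^5 + 10x^4 - 129x^3 + 798x^2 - 2262x + 8911/4

order-1 term: 10x^4 - 20x^3 + 128x^2 - 118x + 38
order-2 term: -100x^3 + 270x^2 - 604x + 375
order-3 term: 400x^2 - 940x + 806
order-4 term: -600x + 770
order-5 term: 240
the series for exp(-(∇ + ∇ θ)) f terminates at order 5
exp(-(∇ + ∇ θ)) f = -(1/3)x^5 + 10x^4 - 129x^3 + 798x^2 - 2262x + 8911/4


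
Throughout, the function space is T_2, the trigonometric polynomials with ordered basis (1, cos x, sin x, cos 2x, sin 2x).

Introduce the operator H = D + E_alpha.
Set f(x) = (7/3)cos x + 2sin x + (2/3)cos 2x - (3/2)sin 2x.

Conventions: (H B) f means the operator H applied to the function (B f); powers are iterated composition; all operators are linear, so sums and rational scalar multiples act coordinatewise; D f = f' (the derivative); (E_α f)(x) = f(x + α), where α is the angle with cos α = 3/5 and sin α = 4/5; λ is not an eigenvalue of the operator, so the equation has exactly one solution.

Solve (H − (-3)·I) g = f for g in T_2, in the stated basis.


the image equals g(x) = (8/27)cos x + (19/27)sin x + (469/1212)cos 2x - (79/606)sin 2x

write g with unknown coordinates in the stated basis and equate coefficients in (H − (-3)·I) g = f
solving from the highest basis element down gives g = (8/27)cos x + (19/27)sin x + (469/1212)cos 2x - (79/606)sin 2x
check: H g = (13/9)cos x - (1/9)sin x - (599/1212)cos 2x - (112/101)sin 2x
so H g − (-3)·g = (7/3)cos x + 2sin x + (2/3)cos 2x - (3/2)sin 2x = f ✓


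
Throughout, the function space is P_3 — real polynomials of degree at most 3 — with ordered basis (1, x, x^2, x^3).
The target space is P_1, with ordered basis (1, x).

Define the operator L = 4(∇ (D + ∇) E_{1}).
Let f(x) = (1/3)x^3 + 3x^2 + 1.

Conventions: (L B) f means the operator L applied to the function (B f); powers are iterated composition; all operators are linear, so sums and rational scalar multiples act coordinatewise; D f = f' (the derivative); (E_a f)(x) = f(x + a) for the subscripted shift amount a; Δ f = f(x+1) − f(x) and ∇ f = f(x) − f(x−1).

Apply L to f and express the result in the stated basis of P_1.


E_{1} f = (1/3)x^3 + 4x^2 + 7x + 13/3
D E_{1} f = x^2 + 8x + 7
∇ E_{1} f = x^2 + 7x + 10/3
(D + ∇) E_{1} f = 2x^2 + 15x + 31/3
∇ (D + ∇) E_{1} f = 4x + 13
(4(∇ (D + ∇) E_{1})) f = 16x + 52

the image equals g(x) = 16x + 52


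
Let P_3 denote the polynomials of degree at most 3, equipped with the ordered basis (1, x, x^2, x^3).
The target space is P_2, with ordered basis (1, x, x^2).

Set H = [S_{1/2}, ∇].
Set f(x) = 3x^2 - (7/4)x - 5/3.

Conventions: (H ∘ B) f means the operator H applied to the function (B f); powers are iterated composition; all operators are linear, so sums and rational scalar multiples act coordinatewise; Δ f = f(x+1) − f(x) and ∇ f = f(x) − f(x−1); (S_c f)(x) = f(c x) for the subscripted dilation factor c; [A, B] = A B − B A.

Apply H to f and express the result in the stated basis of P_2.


∇ f = 6x - 19/4
S_{1/2} ∇ f = 3x - 19/4
S_{1/2} f = (3/4)x^2 - (7/8)x - 5/3
∇ S_{1/2} f = (3/2)x - 13/8
[S_{1/2}, ∇] f = (3/2)x - 25/8

g(x) = (3/2)x - 25/8


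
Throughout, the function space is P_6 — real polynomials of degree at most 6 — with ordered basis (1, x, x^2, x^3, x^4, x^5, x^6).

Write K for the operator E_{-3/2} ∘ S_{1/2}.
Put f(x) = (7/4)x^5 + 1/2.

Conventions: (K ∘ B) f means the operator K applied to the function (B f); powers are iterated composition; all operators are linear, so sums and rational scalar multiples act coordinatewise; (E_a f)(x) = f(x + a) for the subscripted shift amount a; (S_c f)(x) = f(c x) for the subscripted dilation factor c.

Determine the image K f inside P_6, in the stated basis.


the result is g(x) = (7/128)x^5 - (105/256)x^4 + (315/256)x^3 - (945/512)x^2 + (2835/2048)x + 347/4096

S_{1/2} f = (7/128)x^5 + 1/2
E_{-3/2} S_{1/2} f = (7/128)x^5 - (105/256)x^4 + (315/256)x^3 - (945/512)x^2 + (2835/2048)x + 347/4096


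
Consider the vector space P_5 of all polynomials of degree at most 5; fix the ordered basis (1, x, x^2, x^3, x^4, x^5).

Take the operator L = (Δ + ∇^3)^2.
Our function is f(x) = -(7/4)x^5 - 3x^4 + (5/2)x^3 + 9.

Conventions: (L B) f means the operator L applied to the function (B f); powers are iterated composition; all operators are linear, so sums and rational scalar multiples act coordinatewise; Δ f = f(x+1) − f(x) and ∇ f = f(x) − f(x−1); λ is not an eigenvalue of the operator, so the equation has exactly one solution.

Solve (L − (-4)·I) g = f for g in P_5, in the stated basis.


the result is g(x) = -(7/16)x^5 - (3/4)x^4 + (45/16)x^3 + (141/16)x^2 + (547/16)x - 567/32

write g with unknown coordinates in the stated basis and equate coefficients in (L − (-4)·I) g = f
solving from the highest basis element down gives g = -(7/16)x^5 - (3/4)x^4 + (45/16)x^3 + (141/16)x^2 + (547/16)x - 567/32
check: L g = -(35/4)x^3 - (141/4)x^2 - (547/4)x + 639/8
so L g − (-4)·g = -(7/4)x^5 - 3x^4 + (5/2)x^3 + 9 = f ✓


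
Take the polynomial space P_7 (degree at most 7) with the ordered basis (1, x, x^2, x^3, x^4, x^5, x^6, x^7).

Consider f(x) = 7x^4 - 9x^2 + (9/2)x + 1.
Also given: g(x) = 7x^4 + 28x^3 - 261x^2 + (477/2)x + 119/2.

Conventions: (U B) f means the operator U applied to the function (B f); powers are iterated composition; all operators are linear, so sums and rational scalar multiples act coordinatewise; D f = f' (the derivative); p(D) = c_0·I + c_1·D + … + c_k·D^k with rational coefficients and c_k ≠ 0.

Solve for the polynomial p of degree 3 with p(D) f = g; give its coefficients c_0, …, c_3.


D^0 f = 7x^4 - 9x^2 + (9/2)x + 1
D^1 f = 28x^3 - 18x + 9/2
D^2 f = 84x^2 - 18
D^3 f = 168x
matching coefficients of g against c_0 f + c_1 Df + … from the top degree down determines the c_i
solution: c_0 = 1, c_1 = 1, c_2 = -3, c_3 = 3/2

c_0 = 1, c_1 = 1, c_2 = -3, c_3 = 3/2


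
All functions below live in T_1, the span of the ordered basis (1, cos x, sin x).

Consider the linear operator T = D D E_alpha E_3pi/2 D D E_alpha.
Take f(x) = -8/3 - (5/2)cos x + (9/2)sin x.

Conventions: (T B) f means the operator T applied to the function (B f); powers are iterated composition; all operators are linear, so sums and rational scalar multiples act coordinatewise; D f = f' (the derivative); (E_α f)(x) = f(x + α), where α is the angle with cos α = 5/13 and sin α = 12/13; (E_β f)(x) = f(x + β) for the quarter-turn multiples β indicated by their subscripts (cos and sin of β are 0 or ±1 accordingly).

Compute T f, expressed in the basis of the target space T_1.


E_alpha f = -8/3 + (83/26)cos x + (105/26)sin x
D E_alpha f = (105/26)cos x - (83/26)sin x
D (D E_alpha) f = -(83/26)cos x - (105/26)sin x
E_3pi/2 D (D E_alpha) f = (105/26)cos x - (83/26)sin x
E_alpha E_3pi/2 D (D E_alpha) f = -(471/338)cos x - (1675/338)sin x
D (E_alpha E_3pi/2 D) (D E_alpha) f = -(1675/338)cos x + (471/338)sin x
D D (E_alpha E_3pi/2 D) (D E_alpha) f = (471/338)cos x + (1675/338)sin x

the image equals g(x) = (471/338)cos x + (1675/338)sin x


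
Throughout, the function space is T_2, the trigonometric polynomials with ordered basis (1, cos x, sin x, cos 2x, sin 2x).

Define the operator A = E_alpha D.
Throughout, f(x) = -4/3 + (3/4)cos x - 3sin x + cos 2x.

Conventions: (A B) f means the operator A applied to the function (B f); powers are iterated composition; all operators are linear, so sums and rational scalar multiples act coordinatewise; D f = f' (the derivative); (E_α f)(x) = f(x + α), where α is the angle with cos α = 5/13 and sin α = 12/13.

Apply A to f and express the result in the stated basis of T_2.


the result is g(x) = -(24/13)cos x + (129/52)sin x - (240/169)cos 2x + (238/169)sin 2x

D f = -3cos x - (3/4)sin x - 2sin 2x
E_alpha D f = -(24/13)cos x + (129/52)sin x - (240/169)cos 2x + (238/169)sin 2x


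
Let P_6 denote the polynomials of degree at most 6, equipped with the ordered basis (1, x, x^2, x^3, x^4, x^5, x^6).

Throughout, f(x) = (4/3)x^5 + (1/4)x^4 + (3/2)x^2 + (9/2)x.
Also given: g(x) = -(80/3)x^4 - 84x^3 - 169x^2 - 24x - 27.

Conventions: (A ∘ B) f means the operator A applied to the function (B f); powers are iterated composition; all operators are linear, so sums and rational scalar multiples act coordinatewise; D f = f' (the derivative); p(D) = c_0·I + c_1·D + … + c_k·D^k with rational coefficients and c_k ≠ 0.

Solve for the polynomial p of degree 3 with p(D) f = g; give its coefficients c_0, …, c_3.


c_0 = 0, c_1 = -4, c_2 = -3, c_3 = -2

D^0 f = (4/3)x^5 + (1/4)x^4 + (3/2)x^2 + (9/2)x
D^1 f = (20/3)x^4 + x^3 + 3x + 9/2
D^2 f = (80/3)x^3 + 3x^2 + 3
D^3 f = 80x^2 + 6x
matching coefficients of g against c_0 f + c_1 Df + … from the top degree down determines the c_i
solution: c_0 = 0, c_1 = -4, c_2 = -3, c_3 = -2


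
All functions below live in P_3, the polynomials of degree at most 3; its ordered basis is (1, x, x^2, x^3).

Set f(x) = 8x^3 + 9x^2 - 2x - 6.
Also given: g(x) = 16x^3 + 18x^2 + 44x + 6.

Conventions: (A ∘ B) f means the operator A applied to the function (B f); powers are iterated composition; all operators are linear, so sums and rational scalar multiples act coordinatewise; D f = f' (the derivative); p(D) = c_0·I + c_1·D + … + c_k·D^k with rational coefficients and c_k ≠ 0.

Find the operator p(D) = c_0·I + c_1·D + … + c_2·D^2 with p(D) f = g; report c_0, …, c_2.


D^0 f = 8x^3 + 9x^2 - 2x - 6
D^1 f = 24x^2 + 18x - 2
D^2 f = 48x + 18
matching coefficients of g against c_0 f + c_1 Df + … from the top degree down determines the c_i
solution: c_0 = 2, c_1 = 0, c_2 = 1

p(D) = 2·I + D^2, i.e. c_0 = 2, c_1 = 0, c_2 = 1


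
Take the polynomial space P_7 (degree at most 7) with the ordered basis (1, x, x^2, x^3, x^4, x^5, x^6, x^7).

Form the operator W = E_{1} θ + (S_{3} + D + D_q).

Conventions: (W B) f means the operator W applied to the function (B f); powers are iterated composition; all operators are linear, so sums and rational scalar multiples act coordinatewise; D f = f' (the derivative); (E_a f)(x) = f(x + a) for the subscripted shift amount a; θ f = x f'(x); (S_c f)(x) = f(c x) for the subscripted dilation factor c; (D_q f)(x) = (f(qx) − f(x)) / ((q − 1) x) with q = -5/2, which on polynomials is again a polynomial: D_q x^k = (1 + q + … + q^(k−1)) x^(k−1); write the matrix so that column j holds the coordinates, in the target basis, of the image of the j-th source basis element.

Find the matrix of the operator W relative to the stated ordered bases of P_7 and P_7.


the matrix is [[1, 3, 2, 3, 4, 5, 6, 7]; [0, 4, 9/2, 9, 16, 25, 36, 49]; [0, 0, 11, 67/4, 24, 50, 90, 147]; [0, 0, 0, 30, 73/8, 50, 120, 245]; [0, 0, 0, 0, 85, 931/16, 90, 245]; [0, 0, 0, 0, 0, 248, -879/32, 147]; [0, 0, 0, 0, 0, 0, 735, 14763/64]; [0, 0, 0, 0, 0, 0, 0, 2194]] (rows listed top to bottom)

image of 1: 1
image of x: 4x + 3
image of x^2: 11x^2 + (9/2)x + 2
image of x^3: 30x^3 + (67/4)x^2 + 9x + 3
image of x^4: 85x^4 + (73/8)x^3 + 24x^2 + 16x + 4
image of x^5: 248x^5 + (931/16)x^4 + 50x^3 + 50x^2 + 25x + 5
image of x^6: 735x^6 - (879/32)x^5 + 90x^4 + 120x^3 + 90x^2 + 36x + 6
image of x^7: 2194x^7 + (14763/64)x^6 + 147x^5 + 245x^4 + 245x^3 + 147x^2 + 49x + 7
each image's coordinates form column j of the matrix


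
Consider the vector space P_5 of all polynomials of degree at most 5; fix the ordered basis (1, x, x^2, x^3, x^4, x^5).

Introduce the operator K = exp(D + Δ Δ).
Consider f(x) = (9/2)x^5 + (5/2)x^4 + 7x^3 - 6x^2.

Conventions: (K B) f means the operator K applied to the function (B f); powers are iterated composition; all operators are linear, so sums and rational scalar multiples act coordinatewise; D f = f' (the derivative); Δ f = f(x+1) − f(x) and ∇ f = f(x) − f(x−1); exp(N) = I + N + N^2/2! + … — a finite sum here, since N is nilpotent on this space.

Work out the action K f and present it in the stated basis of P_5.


the result is g(x) = (9/2)x^5 + 25x^4 + 152x^3 + 645x^2 + (3197/2)x + 1855

order-1 term: (45/2)x^4 + 100x^3 + 321x^2 + 405x + 200
order-2 term: 45x^3 + 285x^2 + 891x + 981
order-3 term: 45x^2 + 280x + 577
order-4 term: (45/2)x + 185/2
order-5 term: 9/2
the series for exp(D + Δ Δ) f terminates at order 5
exp(D + Δ Δ) f = (9/2)x^5 + 25x^4 + 152x^3 + 645x^2 + (3197/2)x + 1855


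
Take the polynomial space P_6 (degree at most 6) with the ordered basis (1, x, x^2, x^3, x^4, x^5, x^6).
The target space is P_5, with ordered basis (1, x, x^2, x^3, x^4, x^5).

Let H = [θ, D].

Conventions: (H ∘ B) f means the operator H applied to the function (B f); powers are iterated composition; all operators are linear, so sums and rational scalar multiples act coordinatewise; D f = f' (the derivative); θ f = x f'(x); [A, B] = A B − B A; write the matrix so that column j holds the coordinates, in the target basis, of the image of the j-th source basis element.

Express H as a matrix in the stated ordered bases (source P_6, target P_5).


the matrix is [[0, -1, 0, 0, 0, 0, 0]; [0, 0, -2, 0, 0, 0, 0]; [0, 0, 0, -3, 0, 0, 0]; [0, 0, 0, 0, -4, 0, 0]; [0, 0, 0, 0, 0, -5, 0]; [0, 0, 0, 0, 0, 0, -6]] (rows listed top to bottom)

image of 1: 0
image of x: -1
image of x^2: -2x
image of x^3: -3x^2
image of x^4: -4x^3
image of x^5: -5x^4
image of x^6: -6x^5
each image's coordinates form column j of the matrix


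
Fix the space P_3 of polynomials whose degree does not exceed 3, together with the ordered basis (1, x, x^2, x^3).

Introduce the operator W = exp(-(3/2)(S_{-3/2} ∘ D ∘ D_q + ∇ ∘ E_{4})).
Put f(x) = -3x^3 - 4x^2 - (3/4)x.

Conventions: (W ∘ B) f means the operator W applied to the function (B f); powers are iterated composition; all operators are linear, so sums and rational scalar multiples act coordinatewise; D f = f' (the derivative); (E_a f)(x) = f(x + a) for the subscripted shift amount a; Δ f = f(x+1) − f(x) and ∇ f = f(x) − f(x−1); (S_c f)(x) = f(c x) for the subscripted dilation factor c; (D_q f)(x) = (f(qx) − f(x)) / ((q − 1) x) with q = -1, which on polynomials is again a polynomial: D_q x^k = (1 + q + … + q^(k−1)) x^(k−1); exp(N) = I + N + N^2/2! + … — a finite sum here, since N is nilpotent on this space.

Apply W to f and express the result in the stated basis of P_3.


g(x) = -3x^3 + (19/2)x^2 + 72x + 633/8

order-1 term: (27/2)x^2 + 93x + 1677/8
order-2 term: -(81/4)x - 1125/8
order-3 term: 81/8
the series for exp(-(3/2)(S_{-3/2} ∘ D ∘ D_q + ∇ ∘ E_{4})) f terminates at order 3
exp(-(3/2)(S_{-3/2} ∘ D ∘ D_q + ∇ ∘ E_{4})) f = -3x^3 + (19/2)x^2 + 72x + 633/8


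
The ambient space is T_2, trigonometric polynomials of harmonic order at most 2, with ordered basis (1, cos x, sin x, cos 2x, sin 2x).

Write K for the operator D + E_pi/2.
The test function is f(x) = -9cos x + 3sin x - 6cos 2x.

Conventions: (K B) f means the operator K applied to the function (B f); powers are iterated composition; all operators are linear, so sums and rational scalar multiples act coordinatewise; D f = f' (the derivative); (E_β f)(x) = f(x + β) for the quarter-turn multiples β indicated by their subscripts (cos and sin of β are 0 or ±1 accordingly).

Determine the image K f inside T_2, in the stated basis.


the result is g(x) = 6cos x + 18sin x + 6cos 2x + 12sin 2x

D f = 3cos x + 9sin x + 12sin 2x
E_pi/2 f = 3cos x + 9sin x + 6cos 2x
(D + E_pi/2) f = 6cos x + 18sin x + 6cos 2x + 12sin 2x


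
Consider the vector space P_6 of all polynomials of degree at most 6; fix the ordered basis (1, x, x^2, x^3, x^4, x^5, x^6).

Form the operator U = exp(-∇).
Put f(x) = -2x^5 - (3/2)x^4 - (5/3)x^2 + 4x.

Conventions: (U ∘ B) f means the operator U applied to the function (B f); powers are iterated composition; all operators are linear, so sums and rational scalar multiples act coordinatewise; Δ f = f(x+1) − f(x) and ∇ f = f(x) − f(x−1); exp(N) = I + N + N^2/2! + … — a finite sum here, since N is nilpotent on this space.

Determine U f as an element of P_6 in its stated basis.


order-1 term: 10x^4 - 14x^3 + 11x^2 - (2/3)x - 31/6
order-2 term: -20x^3 + 51x^2 - 52x + 107/6
order-3 term: 20x^2 - 54x + 41
order-4 term: -10x + 37/2
order-5 term: 2
the series for exp(-∇) f terminates at order 5
exp(-∇) f = -2x^5 + (17/2)x^4 - 34x^3 + (241/3)x^2 - (338/3)x + 445/6

the result is g(x) = -2x^5 + (17/2)x^4 - 34x^3 + (241/3)x^2 - (338/3)x + 445/6


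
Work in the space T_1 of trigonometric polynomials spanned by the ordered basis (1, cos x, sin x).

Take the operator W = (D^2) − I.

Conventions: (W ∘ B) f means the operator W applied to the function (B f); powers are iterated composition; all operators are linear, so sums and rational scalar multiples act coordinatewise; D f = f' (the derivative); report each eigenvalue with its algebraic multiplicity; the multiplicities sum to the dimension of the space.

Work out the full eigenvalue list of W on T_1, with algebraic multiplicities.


λ = -2 (multiplicity 2), λ = -1 (multiplicity 1)

image of 1: -1
image of cos x: -2cos x
image of sin x: -2sin x
the matrix is diagonal; its diagonal is (-1, -2, -2)
for a triangular matrix the eigenvalues are the diagonal entries, with algebraic multiplicity their repetition count


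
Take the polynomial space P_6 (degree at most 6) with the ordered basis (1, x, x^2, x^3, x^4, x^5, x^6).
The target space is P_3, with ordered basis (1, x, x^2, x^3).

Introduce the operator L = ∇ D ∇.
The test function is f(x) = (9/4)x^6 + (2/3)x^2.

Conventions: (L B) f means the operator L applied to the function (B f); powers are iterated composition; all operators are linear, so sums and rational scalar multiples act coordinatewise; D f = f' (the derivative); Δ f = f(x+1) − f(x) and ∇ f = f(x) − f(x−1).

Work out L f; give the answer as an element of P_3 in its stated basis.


∇ f = (27/2)x^5 - (135/4)x^4 + 45x^3 - (135/4)x^2 + (89/6)x - 35/12
D ∇ f = (135/2)x^4 - 135x^3 + 135x^2 - (135/2)x + 89/6
∇ D ∇ f = 270x^3 - 810x^2 + 945x - 405

g(x) = 270x^3 - 810x^2 + 945x - 405


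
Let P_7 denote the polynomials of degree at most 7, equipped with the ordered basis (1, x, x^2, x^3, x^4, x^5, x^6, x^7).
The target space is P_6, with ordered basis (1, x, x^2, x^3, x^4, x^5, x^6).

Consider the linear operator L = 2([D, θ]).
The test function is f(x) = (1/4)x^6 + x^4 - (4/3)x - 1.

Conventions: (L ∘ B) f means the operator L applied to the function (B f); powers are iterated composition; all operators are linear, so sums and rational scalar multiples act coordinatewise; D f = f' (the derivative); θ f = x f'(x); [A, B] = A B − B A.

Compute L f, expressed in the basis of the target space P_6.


θ f = (3/2)x^6 + 4x^4 - (4/3)x
D θ f = 9x^5 + 16x^3 - 4/3
D f = (3/2)x^5 + 4x^3 - 4/3
θ D f = (15/2)x^5 + 12x^3
[D, θ] f = (3/2)x^5 + 4x^3 - 4/3
(2([D, θ])) f = 3x^5 + 8x^3 - 8/3

the result is g(x) = 3x^5 + 8x^3 - 8/3


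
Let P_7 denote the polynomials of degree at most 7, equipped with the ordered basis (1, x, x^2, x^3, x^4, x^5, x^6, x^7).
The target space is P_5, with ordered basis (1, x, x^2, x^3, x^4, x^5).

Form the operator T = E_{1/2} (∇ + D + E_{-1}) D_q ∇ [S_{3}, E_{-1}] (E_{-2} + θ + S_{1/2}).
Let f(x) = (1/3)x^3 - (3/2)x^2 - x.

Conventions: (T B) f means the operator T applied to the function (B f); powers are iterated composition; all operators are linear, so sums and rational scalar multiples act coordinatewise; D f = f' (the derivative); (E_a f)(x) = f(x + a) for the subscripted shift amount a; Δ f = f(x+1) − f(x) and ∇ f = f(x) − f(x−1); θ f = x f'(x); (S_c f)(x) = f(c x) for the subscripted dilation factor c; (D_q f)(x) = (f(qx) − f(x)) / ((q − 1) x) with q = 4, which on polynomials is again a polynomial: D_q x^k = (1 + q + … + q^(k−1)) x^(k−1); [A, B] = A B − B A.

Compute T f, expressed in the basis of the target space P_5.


the image equals g(x) = 297/2

E_{-2} f = (1/3)x^3 - (7/2)x^2 + 9x - 20/3
θ f = x^3 - 3x^2 - x
S_{1/2} f = (1/24)x^3 - (3/8)x^2 - (1/2)x
(E_{-2} + θ + S_{1/2}) f = (11/8)x^3 - (55/8)x^2 + (15/2)x - 20/3
E_{-1} (E_{-2} + θ + S_{1/2}) f = (11/8)x^3 - 11x^2 + (203/8)x - 269/12
S_{3} E_{-1} (E_{-2} + θ + S_{1/2}) f = (297/8)x^3 - 99x^2 + (609/8)x - 269/12
S_{3} (E_{-2} + θ + S_{1/2}) f = (297/8)x^3 - (495/8)x^2 + (45/2)x - 20/3
E_{-1} S_{3} (E_{-2} + θ + S_{1/2}) f = (297/8)x^3 - (693/4)x^2 + (2061/8)x - 769/6
[S_{3}, E_{-1}] (E_{-2} + θ + S_{1/2}) f = (297/4)x^2 - (363/2)x + 423/4
∇ ([S_{3}, E_{-1}] (E_{-2} + θ + S_{1/2})) f = (297/2)x - 1023/4
D_q ∇ ([S_{3}, E_{-1}] (E_{-2} + θ + S_{1/2})) f = 297/2
∇ (D_q ∇) ([S_{3}, E_{-1}] (E_{-2} + θ + S_{1/2})) f = 0
D (D_q ∇) ([S_{3}, E_{-1}] (E_{-2} + θ + S_{1/2})) f = 0
E_{-1} (D_q ∇) ([S_{3}, E_{-1}] (E_{-2} + θ + S_{1/2})) f = 297/2
(∇ + D + E_{-1}) (D_q ∇) ([S_{3}, E_{-1}] (E_{-2} + θ + S_{1/2})) f = 297/2
E_{1/2} (∇ + D + E_{-1}) (D_q ∇) ([S_{3}, E_{-1}] (E_{-2} + θ + S_{1/2})) f = 297/2


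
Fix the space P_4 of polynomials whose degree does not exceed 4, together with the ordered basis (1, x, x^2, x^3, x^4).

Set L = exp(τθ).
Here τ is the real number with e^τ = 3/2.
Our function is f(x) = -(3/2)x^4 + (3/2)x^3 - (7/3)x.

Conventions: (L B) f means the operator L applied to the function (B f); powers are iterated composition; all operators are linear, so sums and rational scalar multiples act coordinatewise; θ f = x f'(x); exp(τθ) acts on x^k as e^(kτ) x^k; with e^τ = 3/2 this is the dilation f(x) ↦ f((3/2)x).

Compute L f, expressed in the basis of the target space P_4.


exp(τθ) x^k = e^(kτ) x^k; with e^τ = 3/2 this sends x^k to (3/2)^k x^k
x ↦ 3/2 x
x^3 ↦ 27/8 x^3
x^4 ↦ 81/16 x^4
applying this coordinatewise to f: exp(τθ) f = -(243/32)x^4 + (81/16)x^3 - (7/2)x

the result is g(x) = -(243/32)x^4 + (81/16)x^3 - (7/2)x


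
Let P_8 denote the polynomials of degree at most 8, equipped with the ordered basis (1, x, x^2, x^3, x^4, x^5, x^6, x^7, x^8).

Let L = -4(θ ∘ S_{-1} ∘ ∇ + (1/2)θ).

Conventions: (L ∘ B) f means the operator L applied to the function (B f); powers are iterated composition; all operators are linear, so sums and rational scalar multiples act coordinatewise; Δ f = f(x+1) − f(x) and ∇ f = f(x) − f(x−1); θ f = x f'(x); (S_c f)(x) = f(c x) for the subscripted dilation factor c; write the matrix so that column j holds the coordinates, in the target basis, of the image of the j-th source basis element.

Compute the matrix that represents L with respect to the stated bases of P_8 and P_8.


the matrix is [[0, 0, 0, 0, 0, 0, 0, 0, 0]; [0, -2, 8, -12, 16, -20, 24, -28, 32]; [0, 0, -4, -24, 48, -80, 120, -168, 224]; [0, 0, 0, -6, 48, -120, 240, -420, 672]; [0, 0, 0, 0, -8, -80, 240, -560, 1120]; [0, 0, 0, 0, 0, -10, 120, -420, 1120]; [0, 0, 0, 0, 0, 0, -12, -168, 672]; [0, 0, 0, 0, 0, 0, 0, -14, 224]; [0, 0, 0, 0, 0, 0, 0, 0, -16]] (rows listed top to bottom)

image of 1: 0
image of x: -2x
image of x^2: -4x^2 + 8x
image of x^3: -6x^3 - 24x^2 - 12x
image of x^4: -8x^4 + 48x^3 + 48x^2 + 16x
image of x^5: -10x^5 - 80x^4 - 120x^3 - 80x^2 - 20x
image of x^6: -12x^6 + 120x^5 + 240x^4 + 240x^3 + 120x^2 + 24x
image of x^7: -14x^7 - 168x^6 - 420x^5 - 560x^4 - 420x^3 - 168x^2 - 28x
image of x^8: -16x^8 + 224x^7 + 672x^6 + 1120x^5 + 1120x^4 + 672x^3 + 224x^2 + 32x
each image's coordinates form column j of the matrix


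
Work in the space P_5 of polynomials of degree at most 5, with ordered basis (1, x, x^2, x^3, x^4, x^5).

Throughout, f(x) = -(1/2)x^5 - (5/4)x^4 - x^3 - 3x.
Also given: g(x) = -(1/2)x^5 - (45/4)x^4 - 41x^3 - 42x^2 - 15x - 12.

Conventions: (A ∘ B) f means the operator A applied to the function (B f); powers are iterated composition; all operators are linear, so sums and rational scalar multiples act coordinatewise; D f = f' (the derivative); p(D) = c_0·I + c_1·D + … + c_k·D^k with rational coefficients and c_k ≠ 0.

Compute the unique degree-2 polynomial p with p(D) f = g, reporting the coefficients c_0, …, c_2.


D^0 f = -(1/2)x^5 - (5/4)x^4 - x^3 - 3x
D^1 f = -(5/2)x^4 - 5x^3 - 3x^2 - 3
D^2 f = -10x^3 - 15x^2 - 6x
matching coefficients of g against c_0 f + c_1 Df + … from the top degree down determines the c_i
solution: c_0 = 1, c_1 = 4, c_2 = 2

c_0 = 1, c_1 = 4, c_2 = 2


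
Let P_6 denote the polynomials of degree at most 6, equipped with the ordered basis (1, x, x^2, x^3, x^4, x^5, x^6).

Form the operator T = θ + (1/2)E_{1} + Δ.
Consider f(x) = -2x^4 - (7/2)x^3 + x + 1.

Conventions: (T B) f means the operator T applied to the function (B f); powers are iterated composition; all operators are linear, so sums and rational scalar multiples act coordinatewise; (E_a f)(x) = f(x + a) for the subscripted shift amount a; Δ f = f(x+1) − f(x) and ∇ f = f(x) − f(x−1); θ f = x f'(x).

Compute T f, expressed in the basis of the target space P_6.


θ f = -8x^4 - (21/2)x^3 + x
E_{1} f = -2x^4 - (23/2)x^3 - (45/2)x^2 - (35/2)x - 7/2
((1/2)E_{1}) f = -x^4 - (23/4)x^3 - (45/4)x^2 - (35/4)x - 7/4
Δ f = -8x^3 - (45/2)x^2 - (37/2)x - 9/2
(θ + (1/2)E_{1} + Δ) f = -9x^4 - (97/4)x^3 - (135/4)x^2 - (105/4)x - 25/4

g(x) = -9x^4 - (97/4)x^3 - (135/4)x^2 - (105/4)x - 25/4


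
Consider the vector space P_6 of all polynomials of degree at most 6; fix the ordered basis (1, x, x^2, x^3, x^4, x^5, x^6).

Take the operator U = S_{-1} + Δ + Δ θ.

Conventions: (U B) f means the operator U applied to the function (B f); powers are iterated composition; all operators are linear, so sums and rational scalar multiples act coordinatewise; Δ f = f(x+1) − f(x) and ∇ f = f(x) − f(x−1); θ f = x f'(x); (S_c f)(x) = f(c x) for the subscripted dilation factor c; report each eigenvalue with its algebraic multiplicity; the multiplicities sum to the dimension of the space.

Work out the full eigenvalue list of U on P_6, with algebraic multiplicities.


image of 1: 1
image of x: -x + 2
image of x^2: x^2 + 6x + 3
image of x^3: -x^3 + 12x^2 + 12x + 4
image of x^4: x^4 + 20x^3 + 30x^2 + 20x + 5
image of x^5: -x^5 + 30x^4 + 60x^3 + 60x^2 + 30x + 6
image of x^6: x^6 + 42x^5 + 105x^4 + 140x^3 + 105x^2 + 42x + 7
the matrix is upper triangular; its diagonal is (1, -1, 1, -1, 1, -1, 1)
for a triangular matrix the eigenvalues are the diagonal entries, with algebraic multiplicity their repetition count

λ = -1 (multiplicity 3), λ = 1 (multiplicity 4)
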